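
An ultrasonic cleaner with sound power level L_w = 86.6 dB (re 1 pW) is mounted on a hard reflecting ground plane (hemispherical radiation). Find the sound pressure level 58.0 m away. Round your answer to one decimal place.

Free-field hemispherical radiation: L_p = L_w − 10·log₁₀(2π·r²), r = 58.0 m.
2π·r² = 2.114e+04 m², 10·log₁₀ of that is 43.250 dB.
L_p = 86.6 − 43.250 = 43.35 dB.

43.3 dB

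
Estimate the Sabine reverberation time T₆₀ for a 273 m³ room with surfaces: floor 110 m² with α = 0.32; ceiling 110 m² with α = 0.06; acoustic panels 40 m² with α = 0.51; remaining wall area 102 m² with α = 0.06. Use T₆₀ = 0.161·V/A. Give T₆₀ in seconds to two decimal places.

0.64 s

Total absorption A = 110·0.32 + 110·0.06 + 40·0.51 + 102·0.06 = 68.32 m² sabins.
T₆₀ = 0.161·V/A = 0.161·273/68.32 = 0.643 s.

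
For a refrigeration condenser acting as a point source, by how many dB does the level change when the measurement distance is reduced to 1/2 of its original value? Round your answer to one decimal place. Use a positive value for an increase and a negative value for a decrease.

With spherical spreading the level changes by −20·log₁₀(r₂/r₁).
ΔL = −20·log₁₀(0.5) = +6.02 dB.

+6.0 dB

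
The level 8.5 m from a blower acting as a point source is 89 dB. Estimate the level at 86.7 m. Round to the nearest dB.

69 dB

Spherical spreading from a point source gives a 20·log₁₀(r₂/r₁) drop.
L₂ = 89 − 20·log₁₀(86.7/8.5) = 89 − 20.172 = 68.83 dB.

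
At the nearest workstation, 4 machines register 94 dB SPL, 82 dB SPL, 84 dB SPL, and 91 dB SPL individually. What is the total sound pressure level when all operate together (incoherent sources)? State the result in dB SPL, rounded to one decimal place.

96.2 dB SPL

Incoherent sources combine by intensity addition: L_total = 10·log₁₀(Σ 10^(L_i/10)).
Σ 10^(L/10) = 10^(94/10) + 10^(82/10) + 10^(84/10) + 10^(91/10) = 4.180e+09.
L_total = 10·log₁₀(4.180e+09) = 96.21 dB SPL.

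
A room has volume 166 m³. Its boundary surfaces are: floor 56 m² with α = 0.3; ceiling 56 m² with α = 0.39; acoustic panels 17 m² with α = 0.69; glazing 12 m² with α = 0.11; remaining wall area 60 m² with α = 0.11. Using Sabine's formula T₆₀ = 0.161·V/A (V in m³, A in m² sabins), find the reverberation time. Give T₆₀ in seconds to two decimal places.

0.46 s

Total absorption A = 56·0.3 + 56·0.39 + 17·0.69 + 12·0.11 + 60·0.11 = 58.29 m² sabins.
T₆₀ = 0.161 × 166 / 58.29 = 0.459 s.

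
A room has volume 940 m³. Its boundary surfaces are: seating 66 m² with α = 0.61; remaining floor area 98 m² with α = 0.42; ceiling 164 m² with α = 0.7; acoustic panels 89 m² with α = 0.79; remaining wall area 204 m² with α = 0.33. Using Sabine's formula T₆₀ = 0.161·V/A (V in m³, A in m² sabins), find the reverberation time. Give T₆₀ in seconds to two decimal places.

A = Σ Sᵢαᵢ = 66·0.61 + 98·0.42 + 164·0.7 + 89·0.79 + 204·0.33 = 333.85 m².
T₆₀ = 0.161·V/A = 0.161·940/333.85 = 0.453 s.

0.45 s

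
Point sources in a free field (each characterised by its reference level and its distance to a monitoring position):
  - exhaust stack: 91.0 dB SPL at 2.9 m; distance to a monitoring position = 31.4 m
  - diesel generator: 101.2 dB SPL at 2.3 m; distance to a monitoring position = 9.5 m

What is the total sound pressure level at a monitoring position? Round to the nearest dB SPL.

89 dB SPL

First find each source's level at the receiver (point-source: −20·log₁₀(r/r_ref)), then combine on an intensity basis.
exhaust stack: 91.0 − 20·log₁₀(31.4/2.9) = 91.0 − 20.69 = 70.31 dB SPL.
diesel generator: 101.2 − 20·log₁₀(9.5/2.3) = 101.2 − 12.32 = 88.88 dB SPL.
Σ 10^(L/10) = 7.834e+08 → L_total = 10·log₁₀(7.834e+08) = 88.94 dB SPL.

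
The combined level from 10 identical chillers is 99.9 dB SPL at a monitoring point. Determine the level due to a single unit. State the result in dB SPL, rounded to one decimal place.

10 equal contributions raise the level by 10·log₁₀ 10 = 10.000 dB, so each unit alone gives 99.9 − 10.000.

89.9 dB SPL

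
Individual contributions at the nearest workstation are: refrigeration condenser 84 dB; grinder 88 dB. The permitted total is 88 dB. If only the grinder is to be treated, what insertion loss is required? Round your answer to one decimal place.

Fixed contribution from the other source: Σ 10^(L/10) = 10^(84/10) = 2.512e+08 (84.00 dB).
The limit corresponds to 10^(88/10) = 6.310e+08; subtracting the fixed part leaves 3.798e+08 for the grinder, i.e. 85.80 dB.
So the grinder must be reduced from 88 to 85.80 dB: IL = 2.20 dB.

2.2 dB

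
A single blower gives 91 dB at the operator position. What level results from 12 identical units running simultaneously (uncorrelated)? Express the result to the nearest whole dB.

102 dB

L_total = L₁ + 10·log₁₀ N for N identical incoherent sources.
L_total = 91 + 10·log₁₀(12) = 91 + 10.792 = 101.79 dB.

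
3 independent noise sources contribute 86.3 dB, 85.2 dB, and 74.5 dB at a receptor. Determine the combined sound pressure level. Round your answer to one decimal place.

Incoherent sources combine by intensity addition: L_total = 10·log₁₀(Σ 10^(L_i/10)).
Σ 10^(L/10) = 10^(86.3/10) + 10^(85.2/10) + 10^(74.5/10) = 7.859e+08.
L_total = 10·log₁₀(7.859e+08) = 88.95 dB.

89.0 dB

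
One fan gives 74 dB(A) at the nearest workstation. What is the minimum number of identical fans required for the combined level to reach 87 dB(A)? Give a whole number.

Need L₁ + 10·log₁₀ N ≥ 87, i.e. log₁₀ N ≥ 1.30.
N ≥ 10^(13.0/10) = 19.953, so N = 20.

20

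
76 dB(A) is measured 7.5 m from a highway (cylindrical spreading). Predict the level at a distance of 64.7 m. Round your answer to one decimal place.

66.6 dB(A)

Line-source attenuation: ΔL = 10·log₁₀(r₂/r₁) = 10·log₁₀(64.7/7.5) = 9.358 dB.
L₂ = 76 − 10·log₁₀(64.7/7.5) = 76 − 9.358 = 66.64 dB(A).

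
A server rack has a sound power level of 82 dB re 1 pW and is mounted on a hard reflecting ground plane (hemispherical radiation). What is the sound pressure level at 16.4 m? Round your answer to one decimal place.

The power spreads over a hemisphere of area 2π·r², so L_p = L_w − 10·log₁₀(2π·r²).
2π·r² = 1690 m², 10·log₁₀ of that is 32.279 dB.
L_p = 82 − 32.279 = 49.72 dB.

49.7 dB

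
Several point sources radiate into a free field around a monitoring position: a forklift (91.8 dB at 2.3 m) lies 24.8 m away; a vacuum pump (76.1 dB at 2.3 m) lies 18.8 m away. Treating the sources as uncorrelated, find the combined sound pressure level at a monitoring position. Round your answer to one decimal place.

Apply inverse-square spreading to bring every level to the receiver, then sum 10^(L/10).
forklift: 91.8 − 20·log₁₀(24.8/2.3) = 91.8 − 20.65 = 71.15 dB.
vacuum pump: 76.1 − 20·log₁₀(18.8/2.3) = 76.1 − 18.25 = 57.85 dB.
Σ 10^(L/10) = 1.363e+07 → L_total = 10·log₁₀(1.363e+07) = 71.34 dB.

71.3 dB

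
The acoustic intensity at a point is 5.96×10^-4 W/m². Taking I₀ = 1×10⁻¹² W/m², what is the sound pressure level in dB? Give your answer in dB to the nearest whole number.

I/I₀ = 5.96×10^-4/10⁻¹² = 5.96×10^8, and L = 10·log₁₀(I/I₀).
L = 10·(0.7752 + 8) = 87.75 dB.

88 dB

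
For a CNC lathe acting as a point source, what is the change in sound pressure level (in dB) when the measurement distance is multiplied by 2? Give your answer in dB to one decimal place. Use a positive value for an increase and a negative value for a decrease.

-6.0 dB

Point-source spreading: ΔL = −20·log₁₀(r₂/r₁).
ΔL = −20·log₁₀(2) = -6.02 dB.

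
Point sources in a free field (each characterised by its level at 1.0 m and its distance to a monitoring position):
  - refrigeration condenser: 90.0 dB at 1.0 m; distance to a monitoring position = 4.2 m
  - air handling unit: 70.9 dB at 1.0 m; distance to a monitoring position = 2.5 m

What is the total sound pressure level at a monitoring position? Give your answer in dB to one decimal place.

First find each source's level at the receiver (point-source: −20·log₁₀(r/r_ref)), then combine on an intensity basis.
refrigeration condenser: 90.0 − 20·log₁₀(4.2/1.0) = 90.0 − 12.46 = 77.54 dB.
air handling unit: 70.9 − 20·log₁₀(2.5/1.0) = 70.9 − 7.96 = 62.94 dB.
Σ 10^(L/10) = 5.866e+07 → L_total = 10·log₁₀(5.866e+07) = 77.68 dB.

77.7 dB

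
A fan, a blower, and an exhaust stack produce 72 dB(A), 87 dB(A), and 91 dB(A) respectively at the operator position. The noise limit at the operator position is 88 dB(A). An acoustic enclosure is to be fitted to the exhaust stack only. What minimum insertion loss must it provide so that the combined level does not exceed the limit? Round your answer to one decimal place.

The untreated sources together contribute 10^(72/10) + 10^(87/10) = 5.170e+08, i.e. 87.14 dB(A).
The limit corresponds to 10^(88/10) = 6.310e+08; subtracting the fixed part leaves 1.139e+08 for the exhaust stack, i.e. 80.57 dB(A).
So the exhaust stack must be reduced from 91 to 80.57 dB(A): IL = 10.43 dB.

10.4 dB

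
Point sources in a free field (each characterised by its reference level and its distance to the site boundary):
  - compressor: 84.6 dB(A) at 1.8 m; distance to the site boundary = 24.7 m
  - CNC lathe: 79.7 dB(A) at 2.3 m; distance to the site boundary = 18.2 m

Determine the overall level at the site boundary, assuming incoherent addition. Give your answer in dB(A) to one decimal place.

Propagate each source to the receiver with L = L_ref − 20·log₁₀(r/r_ref), then add intensities.
compressor: 84.6 − 20·log₁₀(24.7/1.8) = 84.6 − 22.75 = 61.85 dB(A).
CNC lathe: 79.7 − 20·log₁₀(18.2/2.3) = 79.7 − 17.97 = 61.73 dB(A).
Σ 10^(L/10) = 3.022e+06 → L_total = 10·log₁₀(3.022e+06) = 64.80 dB(A).

64.8 dB(A)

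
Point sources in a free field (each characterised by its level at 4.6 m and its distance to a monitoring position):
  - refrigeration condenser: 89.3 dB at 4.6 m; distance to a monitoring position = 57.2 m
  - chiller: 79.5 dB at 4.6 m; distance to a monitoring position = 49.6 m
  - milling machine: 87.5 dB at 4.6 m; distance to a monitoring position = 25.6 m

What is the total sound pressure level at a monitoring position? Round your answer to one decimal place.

73.9 dB

Apply inverse-square spreading to bring every level to the receiver, then sum 10^(L/10).
refrigeration condenser: 89.3 − 20·log₁₀(57.2/4.6) = 89.3 − 21.89 = 67.41 dB.
chiller: 79.5 − 20·log₁₀(49.6/4.6) = 79.5 − 20.65 = 58.85 dB.
milling machine: 87.5 − 20·log₁₀(25.6/4.6) = 87.5 − 14.91 = 72.59 dB.
Σ 10^(L/10) = 2.443e+07 → L_total = 10·log₁₀(2.443e+07) = 73.88 dB.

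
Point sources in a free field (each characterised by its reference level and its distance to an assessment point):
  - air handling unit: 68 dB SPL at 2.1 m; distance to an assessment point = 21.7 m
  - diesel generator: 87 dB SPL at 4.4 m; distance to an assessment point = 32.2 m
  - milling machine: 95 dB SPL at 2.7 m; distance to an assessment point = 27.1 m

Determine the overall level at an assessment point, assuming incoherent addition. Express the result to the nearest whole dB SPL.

Propagate each source to the receiver with L = L_ref − 20·log₁₀(r/r_ref), then add intensities.
air handling unit: 68 − 20·log₁₀(21.7/2.1) = 68 − 20.28 = 47.72 dB SPL.
diesel generator: 87 − 20·log₁₀(32.2/4.4) = 87 − 17.29 = 69.71 dB SPL.
milling machine: 95 − 20·log₁₀(27.1/2.7) = 95 − 20.03 = 74.97 dB SPL.
Σ 10^(L/10) = 4.081e+07 → L_total = 10·log₁₀(4.081e+07) = 76.11 dB SPL.

76 dB SPL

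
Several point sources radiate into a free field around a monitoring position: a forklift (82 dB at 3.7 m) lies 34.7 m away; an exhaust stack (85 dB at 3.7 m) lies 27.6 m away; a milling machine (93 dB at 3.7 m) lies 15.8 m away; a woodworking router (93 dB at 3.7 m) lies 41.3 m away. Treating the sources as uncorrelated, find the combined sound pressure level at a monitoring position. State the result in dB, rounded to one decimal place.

First find each source's level at the receiver (point-source: −20·log₁₀(r/r_ref)), then combine on an intensity basis.
forklift: 82 − 20·log₁₀(34.7/3.7) = 82 − 19.44 = 62.56 dB.
exhaust stack: 85 − 20·log₁₀(27.6/3.7) = 85 − 17.45 = 67.55 dB.
milling machine: 93 − 20·log₁₀(15.8/3.7) = 93 − 12.61 = 80.39 dB.
woodworking router: 93 − 20·log₁₀(41.3/3.7) = 93 − 20.95 = 72.05 dB.
Σ 10^(L/10) = 1.329e+08 → L_total = 10·log₁₀(1.329e+08) = 81.24 dB.

81.2 dB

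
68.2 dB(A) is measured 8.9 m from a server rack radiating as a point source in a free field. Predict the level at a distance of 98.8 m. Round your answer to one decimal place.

Point-source attenuation: ΔL = 20·log₁₀(r₂/r₁) = 20·log₁₀(98.8/8.9) = 20.907 dB.
L₂ = 68.2 − 20·log₁₀(98.8/8.9) = 68.2 − 20.907 = 47.29 dB(A).

47.3 dB(A)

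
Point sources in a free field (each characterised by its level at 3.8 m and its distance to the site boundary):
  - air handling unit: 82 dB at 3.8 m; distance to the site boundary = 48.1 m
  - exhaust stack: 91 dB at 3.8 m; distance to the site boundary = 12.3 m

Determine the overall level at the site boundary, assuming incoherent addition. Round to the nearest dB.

First find each source's level at the receiver (point-source: −20·log₁₀(r/r_ref)), then combine on an intensity basis.
air handling unit: 82 − 20·log₁₀(48.1/3.8) = 82 − 22.05 = 59.95 dB.
exhaust stack: 91 − 20·log₁₀(12.3/3.8) = 91 − 10.20 = 80.80 dB.
Σ 10^(L/10) = 1.211e+08 → L_total = 10·log₁₀(1.211e+08) = 80.83 dB.

81 dB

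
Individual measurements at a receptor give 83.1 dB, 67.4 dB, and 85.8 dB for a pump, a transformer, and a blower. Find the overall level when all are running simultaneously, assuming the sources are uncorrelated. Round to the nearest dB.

Incoherent sources combine by intensity addition: L_total = 10·log₁₀(Σ 10^(L_i/10)).
Σ 10^(L/10) = 10^(83.1/10) + 10^(67.4/10) + 10^(85.8/10) = 5.899e+08.
L_total = 10·log₁₀(5.899e+08) = 87.71 dB.

88 dB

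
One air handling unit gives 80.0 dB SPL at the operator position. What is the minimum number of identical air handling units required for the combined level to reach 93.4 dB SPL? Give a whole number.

22

Need L₁ + 10·log₁₀ N ≥ 93.4, i.e. log₁₀ N ≥ 1.34.
N ≥ 10^(13.4/10) = 21.878, so N = 22.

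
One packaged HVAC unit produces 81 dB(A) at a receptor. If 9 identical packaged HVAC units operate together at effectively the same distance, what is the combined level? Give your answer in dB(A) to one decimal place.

L_total = L₁ + 10·log₁₀ N for N identical incoherent sources.
L_total = 81 + 10·log₁₀(9) = 81 + 9.542 = 90.54 dB(A).

90.5 dB(A)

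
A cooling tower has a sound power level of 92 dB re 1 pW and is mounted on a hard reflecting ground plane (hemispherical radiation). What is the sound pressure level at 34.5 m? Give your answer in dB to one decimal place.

Free-field hemispherical radiation: L_p = L_w − 10·log₁₀(2π·r²), r = 34.5 m.
2π·r² = 7479 m², 10·log₁₀ of that is 38.738 dB.
L_p = 92 − 38.738 = 53.26 dB.

53.3 dB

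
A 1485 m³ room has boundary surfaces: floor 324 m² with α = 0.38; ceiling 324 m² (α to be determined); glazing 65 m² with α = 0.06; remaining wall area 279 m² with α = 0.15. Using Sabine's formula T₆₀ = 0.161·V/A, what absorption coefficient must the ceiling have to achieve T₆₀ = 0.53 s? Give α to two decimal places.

A = 0.161·V/T₆₀ = 0.161·1485/0.53 = 451.10 m² sabins.
Absorption from the other surfaces = 324·0.38 + 65·0.06 + 279·0.15 = 168.87 m², so the ceiling must supply 282.23 m² over 324 m².
α = 282.23/324 = 0.871.

0.87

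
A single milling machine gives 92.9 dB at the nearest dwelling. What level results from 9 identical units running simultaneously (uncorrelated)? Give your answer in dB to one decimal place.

102.4 dB

N identical incoherent sources raise the level by 10·log₁₀ N.
L_total = 92.9 + 10·log₁₀(9) = 92.9 + 9.542 = 102.44 dB.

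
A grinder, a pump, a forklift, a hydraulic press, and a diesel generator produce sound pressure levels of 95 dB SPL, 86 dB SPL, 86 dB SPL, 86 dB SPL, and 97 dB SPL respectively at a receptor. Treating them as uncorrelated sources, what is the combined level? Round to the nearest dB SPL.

100 dB SPL

For uncorrelated sources the intensities add, so convert each level to linear form, sum, and take 10·log₁₀ of the total.
Σ 10^(L/10) = 10^(95/10) + 10^(86/10) + 10^(86/10) + 10^(86/10) + 10^(97/10) = 9.368e+09.
L_total = 10·log₁₀(9.368e+09) = 99.72 dB SPL.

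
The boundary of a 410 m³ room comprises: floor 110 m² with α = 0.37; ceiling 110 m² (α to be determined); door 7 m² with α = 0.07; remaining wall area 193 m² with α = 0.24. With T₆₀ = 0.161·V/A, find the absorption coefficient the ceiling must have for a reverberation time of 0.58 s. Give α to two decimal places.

Required total absorption A = 0.161·410/0.58 = 113.81 m².
Absorption from the other surfaces = 110·0.37 + 7·0.07 + 193·0.24 = 87.51 m², so the ceiling must supply 26.30 m² over 110 m².
α = 26.30/110 = 0.239.

0.24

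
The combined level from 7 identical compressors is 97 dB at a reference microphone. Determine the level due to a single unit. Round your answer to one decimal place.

88.5 dB

7 equal contributions raise the level by 10·log₁₀ 7 = 8.451 dB, so each unit alone gives 97 − 8.451.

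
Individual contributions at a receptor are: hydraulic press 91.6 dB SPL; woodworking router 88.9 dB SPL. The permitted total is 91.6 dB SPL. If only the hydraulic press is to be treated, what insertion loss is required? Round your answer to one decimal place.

The untreated sources together contribute 10^(88.9/10) = 7.762e+08, i.e. 88.90 dB SPL.
The limit corresponds to 10^(91.6/10) = 1.445e+09; subtracting the fixed part leaves 6.692e+08 for the hydraulic press, i.e. 88.26 dB SPL.
Required insertion loss = 91.6 − 88.26 = 3.34 dB.

3.3 dB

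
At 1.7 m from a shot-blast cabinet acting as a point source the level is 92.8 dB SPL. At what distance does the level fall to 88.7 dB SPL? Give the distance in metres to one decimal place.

2.7 m

The 4.1 dB drop corresponds to a distance ratio of 10^(4.1/20) for a point source.
r₂ = 1.7·10^((92.8−88.7)/20) = 1.7·10^(4.1/20) = 2.73 m.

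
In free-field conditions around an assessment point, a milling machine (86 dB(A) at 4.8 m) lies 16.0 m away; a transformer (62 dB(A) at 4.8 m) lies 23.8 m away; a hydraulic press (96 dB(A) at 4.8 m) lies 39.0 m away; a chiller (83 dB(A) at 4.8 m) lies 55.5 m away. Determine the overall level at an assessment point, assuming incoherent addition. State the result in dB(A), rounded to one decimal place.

Propagate each source to the receiver with L = L_ref − 20·log₁₀(r/r_ref), then add intensities.
milling machine: 86 − 20·log₁₀(16.0/4.8) = 86 − 10.46 = 75.54 dB(A).
transformer: 62 − 20·log₁₀(23.8/4.8) = 62 − 13.91 = 48.09 dB(A).
hydraulic press: 96 − 20·log₁₀(39.0/4.8) = 96 − 18.20 = 77.80 dB(A).
chiller: 83 − 20·log₁₀(55.5/4.8) = 83 − 21.26 = 61.74 dB(A).
Σ 10^(L/10) = 9.769e+07 → L_total = 10·log₁₀(9.769e+07) = 79.90 dB(A).

79.9 dB(A)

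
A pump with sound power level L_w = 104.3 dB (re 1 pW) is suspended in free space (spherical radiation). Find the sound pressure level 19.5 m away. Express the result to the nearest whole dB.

L_p = L_w − 10·log₁₀(4π·r²) with r = 19.5 m.
4π·r² = 4778 m², 10·log₁₀ of that is 36.793 dB.
L_p = 104.3 − 36.793 = 67.51 dB.

68 dB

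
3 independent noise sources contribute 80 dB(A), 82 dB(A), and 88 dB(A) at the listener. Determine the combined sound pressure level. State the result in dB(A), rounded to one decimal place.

Incoherent sources combine by intensity addition: L_total = 10·log₁₀(Σ 10^(L_i/10)).
Σ 10^(L/10) = 10^(80/10) + 10^(82/10) + 10^(88/10) = 8.894e+08.
L_total = 10·log₁₀(8.894e+08) = 89.49 dB(A).

89.5 dB(A)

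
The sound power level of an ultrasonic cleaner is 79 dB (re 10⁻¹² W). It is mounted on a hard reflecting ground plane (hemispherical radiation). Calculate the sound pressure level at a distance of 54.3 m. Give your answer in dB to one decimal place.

36.3 dB

Free-field hemispherical radiation: L_p = L_w − 10·log₁₀(2π·r²), r = 54.3 m.
2π·r² = 1.853e+04 m², 10·log₁₀ of that is 42.678 dB.
L_p = 79 − 42.678 = 36.32 dB.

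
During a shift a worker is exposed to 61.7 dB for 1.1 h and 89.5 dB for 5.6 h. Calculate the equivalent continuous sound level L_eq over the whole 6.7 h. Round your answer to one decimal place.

88.7 dB

L_eq = 10·log₁₀[(1/T)·Σ tᵢ·10^(Lᵢ/10)] with T = 6.7 h.
Σ tᵢ·10^(Lᵢ/10) = 1.1·10^(61.7/10) + 5.6·10^(89.5/10) = 4.993e+09.
L_eq = 10·log₁₀(4.993e+09/6.7) = 88.72 dB.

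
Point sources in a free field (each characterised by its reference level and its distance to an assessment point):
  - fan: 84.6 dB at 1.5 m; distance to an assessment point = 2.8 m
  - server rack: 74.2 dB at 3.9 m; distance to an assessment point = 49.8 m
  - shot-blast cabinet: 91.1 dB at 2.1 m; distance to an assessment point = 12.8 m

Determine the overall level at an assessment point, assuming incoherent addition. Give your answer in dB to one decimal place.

Apply inverse-square spreading to bring every level to the receiver, then sum 10^(L/10).
fan: 84.6 − 20·log₁₀(2.8/1.5) = 84.6 − 5.42 = 79.18 dB.
server rack: 74.2 − 20·log₁₀(49.8/3.9) = 74.2 − 22.12 = 52.08 dB.
shot-blast cabinet: 91.1 − 20·log₁₀(12.8/2.1) = 91.1 − 15.70 = 75.40 dB.
Σ 10^(L/10) = 1.176e+08 → L_total = 10·log₁₀(1.176e+08) = 80.70 dB.

80.7 dB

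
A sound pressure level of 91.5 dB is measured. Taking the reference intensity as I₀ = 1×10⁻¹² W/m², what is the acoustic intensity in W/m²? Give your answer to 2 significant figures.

I = I₀·10^(L/10) = 10⁻¹² × 10^(91.5/10) = 10^(-2.850).

0.0014 W/m²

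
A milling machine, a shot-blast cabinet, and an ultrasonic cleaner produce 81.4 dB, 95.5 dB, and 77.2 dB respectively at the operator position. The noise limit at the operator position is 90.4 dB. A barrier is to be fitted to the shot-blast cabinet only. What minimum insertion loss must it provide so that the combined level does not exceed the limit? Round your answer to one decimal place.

Fixed contribution from the other sources: Σ 10^(L/10) = 10^(81.4/10) + 10^(77.2/10) = 1.905e+08 (82.80 dB).
To meet 90.4 dB overall, the treated shot-blast cabinet may contribute at most 10^(90.4/10) − 1.905e+08 = 9.060e+08, i.e. 89.57 dB.
Required insertion loss = 95.5 − 89.57 = 5.93 dB.

5.9 dB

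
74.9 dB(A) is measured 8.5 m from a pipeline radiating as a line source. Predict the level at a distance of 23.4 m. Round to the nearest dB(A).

71 dB(A)

For a line source, L₂ = L₁ − 10·log₁₀(r₂/r₁).
L₂ = 74.9 − 10·log₁₀(23.4/8.5) = 74.9 − 4.398 = 70.50 dB(A).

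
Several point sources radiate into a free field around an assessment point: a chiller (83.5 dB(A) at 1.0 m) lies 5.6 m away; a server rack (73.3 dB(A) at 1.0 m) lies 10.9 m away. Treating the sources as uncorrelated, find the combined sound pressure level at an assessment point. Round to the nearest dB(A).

Apply inverse-square spreading to bring every level to the receiver, then sum 10^(L/10).
chiller: 83.5 − 20·log₁₀(5.6/1.0) = 83.5 − 14.96 = 68.54 dB(A).
server rack: 73.3 − 20·log₁₀(10.9/1.0) = 73.3 − 20.75 = 52.55 dB(A).
Σ 10^(L/10) = 7.319e+06 → L_total = 10·log₁₀(7.319e+06) = 68.64 dB(A).

69 dB(A)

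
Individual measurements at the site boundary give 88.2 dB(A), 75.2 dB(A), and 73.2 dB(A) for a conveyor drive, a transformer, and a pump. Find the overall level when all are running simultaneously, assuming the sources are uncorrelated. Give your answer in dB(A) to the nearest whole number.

Incoherent sources combine by intensity addition: L_total = 10·log₁₀(Σ 10^(L_i/10)).
Σ 10^(L/10) = 10^(88.2/10) + 10^(75.2/10) + 10^(73.2/10) = 7.147e+08.
L_total = 10·log₁₀(7.147e+08) = 88.54 dB(A).

89 dB(A)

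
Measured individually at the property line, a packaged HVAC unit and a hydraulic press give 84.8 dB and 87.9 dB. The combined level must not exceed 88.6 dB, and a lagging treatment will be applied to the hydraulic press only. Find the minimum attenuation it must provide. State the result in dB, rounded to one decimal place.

1.6 dB

Fixed contribution from the other source: Σ 10^(L/10) = 10^(84.8/10) = 3.020e+08 (84.80 dB).
The limit corresponds to 10^(88.6/10) = 7.244e+08; subtracting the fixed part leaves 4.224e+08 for the hydraulic press, i.e. 86.26 dB.
So the hydraulic press must be reduced from 87.9 to 86.26 dB: IL = 1.64 dB.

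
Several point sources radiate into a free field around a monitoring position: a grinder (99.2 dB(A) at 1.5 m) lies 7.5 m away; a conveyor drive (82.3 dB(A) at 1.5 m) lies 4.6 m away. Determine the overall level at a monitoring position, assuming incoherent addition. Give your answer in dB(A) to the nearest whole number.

First find each source's level at the receiver (point-source: −20·log₁₀(r/r_ref)), then combine on an intensity basis.
grinder: 99.2 − 20·log₁₀(7.5/1.5) = 99.2 − 13.98 = 85.22 dB(A).
conveyor drive: 82.3 − 20·log₁₀(4.6/1.5) = 82.3 − 9.73 = 72.57 dB(A).
Σ 10^(L/10) = 3.508e+08 → L_total = 10·log₁₀(3.508e+08) = 85.45 dB(A).

85 dB(A)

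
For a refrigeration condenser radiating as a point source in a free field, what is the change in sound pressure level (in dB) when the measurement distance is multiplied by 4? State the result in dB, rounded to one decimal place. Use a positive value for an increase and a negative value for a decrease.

With spherical spreading the level changes by −20·log₁₀(r₂/r₁).
ΔL = −20·log₁₀(4) = -12.04 dB.

-12.0 dB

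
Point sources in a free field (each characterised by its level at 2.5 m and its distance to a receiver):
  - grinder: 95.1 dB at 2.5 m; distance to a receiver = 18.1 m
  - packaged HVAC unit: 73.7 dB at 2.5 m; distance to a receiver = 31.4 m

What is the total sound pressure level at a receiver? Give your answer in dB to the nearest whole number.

78 dB

Apply inverse-square spreading to bring every level to the receiver, then sum 10^(L/10).
grinder: 95.1 − 20·log₁₀(18.1/2.5) = 95.1 − 17.19 = 77.91 dB.
packaged HVAC unit: 73.7 − 20·log₁₀(31.4/2.5) = 73.7 − 21.98 = 51.72 dB.
Σ 10^(L/10) = 6.188e+07 → L_total = 10·log₁₀(6.188e+07) = 77.92 dB.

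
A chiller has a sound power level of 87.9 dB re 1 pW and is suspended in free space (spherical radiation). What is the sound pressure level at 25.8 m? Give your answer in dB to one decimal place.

48.7 dB

Free-field spherical radiation: L_p = L_w − 10·log₁₀(4π·r²), r = 25.8 m.
4π·r² = 8365 m², 10·log₁₀ of that is 39.224 dB.
L_p = 87.9 − 39.224 = 48.68 dB.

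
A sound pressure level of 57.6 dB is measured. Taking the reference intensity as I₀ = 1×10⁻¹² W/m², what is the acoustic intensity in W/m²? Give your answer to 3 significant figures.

I/I₀ = 10^(57.6/10) = 5.754e+05, so I = 5.754e+05 × 10⁻¹² W/m².

5.75e-07 W/m²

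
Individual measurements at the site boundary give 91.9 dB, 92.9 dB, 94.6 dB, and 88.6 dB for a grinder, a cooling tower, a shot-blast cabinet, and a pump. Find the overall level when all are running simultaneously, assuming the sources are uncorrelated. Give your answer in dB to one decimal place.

For uncorrelated sources the intensities add, so convert each level to linear form, sum, and take 10·log₁₀ of the total.
Σ 10^(L/10) = 10^(91.9/10) + 10^(92.9/10) + 10^(94.6/10) + 10^(88.6/10) = 7.107e+09.
L_total = 10·log₁₀(7.107e+09) = 98.52 dB.

98.5 dB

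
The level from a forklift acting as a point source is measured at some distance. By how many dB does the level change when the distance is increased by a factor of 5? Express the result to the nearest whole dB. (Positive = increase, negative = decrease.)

-14 dB

A point source loses 6 dB per doubling of distance; generally ΔL = −20·log₁₀(r₂/r₁).
ΔL = −20·log₁₀(5) = -13.98 dB.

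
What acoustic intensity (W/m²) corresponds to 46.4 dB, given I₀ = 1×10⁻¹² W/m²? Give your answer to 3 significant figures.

L = 10·log₁₀(I/I₀) ⇒ I = I₀·10^(L/10) = 10⁻¹² × 10^4.64.

4.37e-08 W/m²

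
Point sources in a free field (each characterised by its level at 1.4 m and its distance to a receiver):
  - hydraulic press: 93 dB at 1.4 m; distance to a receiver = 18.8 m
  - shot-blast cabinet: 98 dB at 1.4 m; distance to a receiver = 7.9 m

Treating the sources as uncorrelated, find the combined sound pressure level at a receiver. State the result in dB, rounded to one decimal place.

First find each source's level at the receiver (point-source: −20·log₁₀(r/r_ref)), then combine on an intensity basis.
hydraulic press: 93 − 20·log₁₀(18.8/1.4) = 93 − 22.56 = 70.44 dB.
shot-blast cabinet: 98 − 20·log₁₀(7.9/1.4) = 98 − 15.03 = 82.97 dB.
Σ 10^(L/10) = 2.092e+08 → L_total = 10·log₁₀(2.092e+08) = 83.21 dB.

83.2 dB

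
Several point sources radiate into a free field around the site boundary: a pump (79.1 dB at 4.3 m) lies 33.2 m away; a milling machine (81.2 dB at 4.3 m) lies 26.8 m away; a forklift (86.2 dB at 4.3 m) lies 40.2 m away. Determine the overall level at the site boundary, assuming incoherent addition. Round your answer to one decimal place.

69.8 dB

Propagate each source to the receiver with L = L_ref − 20·log₁₀(r/r_ref), then add intensities.
pump: 79.1 − 20·log₁₀(33.2/4.3) = 79.1 − 17.75 = 61.35 dB.
milling machine: 81.2 − 20·log₁₀(26.8/4.3) = 81.2 − 15.89 = 65.31 dB.
forklift: 86.2 − 20·log₁₀(40.2/4.3) = 86.2 − 19.42 = 66.78 dB.
Σ 10^(L/10) = 9.527e+06 → L_total = 10·log₁₀(9.527e+06) = 69.79 dB.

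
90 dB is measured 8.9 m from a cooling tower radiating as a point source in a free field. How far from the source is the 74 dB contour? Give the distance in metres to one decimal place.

For a point source L₁ − L₂ = 20·log₁₀(r₂/r₁), so r₂ = r₁·10^((L₁−L₂)/20).
r₂ = 8.9·10^((90−74)/20) = 8.9·10^(16.0/20) = 56.16 m.

56.2 m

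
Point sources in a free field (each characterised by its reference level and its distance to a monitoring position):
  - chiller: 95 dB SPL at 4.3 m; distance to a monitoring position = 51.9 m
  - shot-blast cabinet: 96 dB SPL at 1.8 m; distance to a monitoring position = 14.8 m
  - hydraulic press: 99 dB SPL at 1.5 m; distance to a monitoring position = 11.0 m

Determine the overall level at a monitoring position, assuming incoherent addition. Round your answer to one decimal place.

83.6 dB SPL

Propagate each source to the receiver with L = L_ref − 20·log₁₀(r/r_ref), then add intensities.
chiller: 95 − 20·log₁₀(51.9/4.3) = 95 − 21.63 = 73.37 dB SPL.
shot-blast cabinet: 96 − 20·log₁₀(14.8/1.8) = 96 − 18.30 = 77.70 dB SPL.
hydraulic press: 99 − 20·log₁₀(11.0/1.5) = 99 − 17.31 = 81.69 dB SPL.
Σ 10^(L/10) = 2.283e+08 → L_total = 10·log₁₀(2.283e+08) = 83.59 dB SPL.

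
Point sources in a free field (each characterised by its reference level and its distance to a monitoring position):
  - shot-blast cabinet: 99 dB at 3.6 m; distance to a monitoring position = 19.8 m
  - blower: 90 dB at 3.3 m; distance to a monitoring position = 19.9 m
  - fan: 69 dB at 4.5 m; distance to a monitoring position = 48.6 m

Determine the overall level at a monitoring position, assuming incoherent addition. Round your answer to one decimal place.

First find each source's level at the receiver (point-source: −20·log₁₀(r/r_ref)), then combine on an intensity basis.
shot-blast cabinet: 99 − 20·log₁₀(19.8/3.6) = 99 − 14.81 = 84.19 dB.
blower: 90 − 20·log₁₀(19.9/3.3) = 90 − 15.61 = 74.39 dB.
fan: 69 − 20·log₁₀(48.6/4.5) = 69 − 20.67 = 48.33 dB.
Σ 10^(L/10) = 2.902e+08 → L_total = 10·log₁₀(2.902e+08) = 84.63 dB.

84.6 dB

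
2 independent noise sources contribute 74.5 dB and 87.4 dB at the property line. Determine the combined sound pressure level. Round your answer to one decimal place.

Incoherent sources combine by intensity addition: L_total = 10·log₁₀(Σ 10^(L_i/10)).
Σ 10^(L/10) = 10^(74.5/10) + 10^(87.4/10) = 5.777e+08.
L_total = 10·log₁₀(5.777e+08) = 87.62 dB.

87.6 dB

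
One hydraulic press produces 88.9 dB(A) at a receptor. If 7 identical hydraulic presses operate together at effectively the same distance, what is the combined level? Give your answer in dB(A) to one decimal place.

97.4 dB(A)

L_total = L₁ + 10·log₁₀ N for N identical incoherent sources.
L_total = 88.9 + 10·log₁₀(7) = 88.9 + 8.451 = 97.35 dB(A).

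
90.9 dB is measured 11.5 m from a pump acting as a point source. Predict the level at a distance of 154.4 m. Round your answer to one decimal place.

For a point source, L₂ = L₁ − 20·log₁₀(r₂/r₁).
L₂ = 90.9 − 20·log₁₀(154.4/11.5) = 90.9 − 22.559 = 68.34 dB.

68.3 dB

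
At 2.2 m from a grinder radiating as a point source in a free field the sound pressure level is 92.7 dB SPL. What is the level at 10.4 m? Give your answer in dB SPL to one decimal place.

79.2 dB SPL

For a point source, L₂ = L₁ − 20·log₁₀(r₂/r₁).
L₂ = 92.7 − 20·log₁₀(10.4/2.2) = 92.7 − 13.492 = 79.21 dB SPL.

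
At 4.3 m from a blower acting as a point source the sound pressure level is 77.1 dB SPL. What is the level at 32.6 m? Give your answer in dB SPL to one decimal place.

59.5 dB SPL

Spherical spreading from a point source gives a 20·log₁₀(r₂/r₁) drop.
L₂ = 77.1 − 20·log₁₀(32.6/4.3) = 77.1 − 17.595 = 59.51 dB SPL.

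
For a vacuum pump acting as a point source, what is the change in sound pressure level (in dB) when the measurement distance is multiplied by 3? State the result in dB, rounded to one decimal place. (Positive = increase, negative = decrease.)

-9.5 dB

With spherical spreading the level changes by −20·log₁₀(r₂/r₁).
ΔL = −20·log₁₀(3) = -9.54 dB.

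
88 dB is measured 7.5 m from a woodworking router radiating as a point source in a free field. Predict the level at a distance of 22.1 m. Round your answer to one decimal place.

Point-source attenuation: ΔL = 20·log₁₀(r₂/r₁) = 20·log₁₀(22.1/7.5) = 9.387 dB.
L₂ = 88 − 20·log₁₀(22.1/7.5) = 88 − 9.387 = 78.61 dB.

78.6 dB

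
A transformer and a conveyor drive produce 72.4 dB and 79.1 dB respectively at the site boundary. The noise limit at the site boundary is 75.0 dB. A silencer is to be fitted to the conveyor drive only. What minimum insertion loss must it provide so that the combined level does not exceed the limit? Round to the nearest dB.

8 dB

The untreated sources together contribute 10^(72.4/10) = 1.738e+07, i.e. 72.40 dB.
The limit corresponds to 10^(75.0/10) = 3.162e+07; subtracting the fixed part leaves 1.424e+07 for the conveyor drive, i.e. 71.54 dB.
Required insertion loss = 79.1 − 71.54 = 7.56 dB.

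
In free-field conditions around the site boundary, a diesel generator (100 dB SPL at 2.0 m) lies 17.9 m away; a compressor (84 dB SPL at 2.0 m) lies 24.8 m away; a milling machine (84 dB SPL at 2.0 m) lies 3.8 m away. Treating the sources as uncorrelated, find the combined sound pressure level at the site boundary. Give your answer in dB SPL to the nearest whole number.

83 dB SPL

Propagate each source to the receiver with L = L_ref − 20·log₁₀(r/r_ref), then add intensities.
diesel generator: 100 − 20·log₁₀(17.9/2.0) = 100 − 19.04 = 80.96 dB SPL.
compressor: 84 − 20·log₁₀(24.8/2.0) = 84 − 21.87 = 62.13 dB SPL.
milling machine: 84 − 20·log₁₀(3.8/2.0) = 84 − 5.58 = 78.42 dB SPL.
Σ 10^(L/10) = 1.961e+08 → L_total = 10·log₁₀(1.961e+08) = 82.92 dB SPL.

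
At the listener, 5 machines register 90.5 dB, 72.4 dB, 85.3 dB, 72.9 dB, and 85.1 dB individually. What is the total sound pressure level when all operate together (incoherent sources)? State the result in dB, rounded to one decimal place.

For uncorrelated sources the intensities add, so convert each level to linear form, sum, and take 10·log₁₀ of the total.
Σ 10^(L/10) = 10^(90.5/10) + 10^(72.4/10) + 10^(85.3/10) + 10^(72.9/10) + 10^(85.1/10) = 1.821e+09.
L_total = 10·log₁₀(1.821e+09) = 92.60 dB.

92.6 dB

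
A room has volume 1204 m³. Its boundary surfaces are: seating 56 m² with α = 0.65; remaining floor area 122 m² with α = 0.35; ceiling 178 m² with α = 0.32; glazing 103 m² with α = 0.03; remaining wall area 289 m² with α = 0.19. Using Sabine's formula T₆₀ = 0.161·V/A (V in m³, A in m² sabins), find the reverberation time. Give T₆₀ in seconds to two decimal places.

1.00 s

A = Σ Sᵢαᵢ = 56·0.65 + 122·0.35 + 178·0.32 + 103·0.03 + 289·0.19 = 194.06 m².
T₆₀ = 0.161 × 1204 / 194.06 = 0.999 s.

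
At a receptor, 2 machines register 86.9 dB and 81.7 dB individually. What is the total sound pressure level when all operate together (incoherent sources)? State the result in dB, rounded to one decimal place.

88.0 dB

For uncorrelated sources the intensities add, so convert each level to linear form, sum, and take 10·log₁₀ of the total.
Σ 10^(L/10) = 10^(86.9/10) + 10^(81.7/10) = 6.377e+08.
L_total = 10·log₁₀(6.377e+08) = 88.05 dB.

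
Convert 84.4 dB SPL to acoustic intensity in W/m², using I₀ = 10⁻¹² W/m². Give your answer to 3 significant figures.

0.000275 W/m²

I/I₀ = 10^(84.4/10) = 2.754e+08, so I = 2.754e+08 × 10⁻¹² W/m².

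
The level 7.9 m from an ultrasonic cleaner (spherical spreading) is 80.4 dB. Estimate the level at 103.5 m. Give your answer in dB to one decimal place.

58.1 dB

Point-source attenuation: ΔL = 20·log₁₀(r₂/r₁) = 20·log₁₀(103.5/7.9) = 22.346 dB.
L₂ = 80.4 − 20·log₁₀(103.5/7.9) = 80.4 − 22.346 = 58.05 dB.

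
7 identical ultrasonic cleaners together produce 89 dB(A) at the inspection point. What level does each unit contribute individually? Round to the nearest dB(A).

81 dB(A)

Dividing the total intensity by 7 lowers the level by 10·log₁₀ 7 = 8.451 dB: L₁ = 89 − 8.451.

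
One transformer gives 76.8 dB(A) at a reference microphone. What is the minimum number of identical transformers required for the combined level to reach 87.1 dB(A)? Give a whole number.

11

Need L₁ + 10·log₁₀ N ≥ 87.1, i.e. log₁₀ N ≥ 1.03.
N ≥ 10^(10.3/10) = 10.715, so N = 11.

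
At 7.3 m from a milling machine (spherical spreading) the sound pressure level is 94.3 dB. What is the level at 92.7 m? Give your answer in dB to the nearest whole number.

72 dB

Spherical spreading from a point source gives a 20·log₁₀(r₂/r₁) drop.
L₂ = 94.3 − 20·log₁₀(92.7/7.3) = 94.3 − 22.075 = 72.22 dB.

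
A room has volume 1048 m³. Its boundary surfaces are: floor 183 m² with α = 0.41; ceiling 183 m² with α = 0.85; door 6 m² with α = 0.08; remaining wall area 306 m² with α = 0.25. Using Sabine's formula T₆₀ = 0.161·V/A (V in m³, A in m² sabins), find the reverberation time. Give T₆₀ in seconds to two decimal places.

0.55 s

Total absorption A = 183·0.41 + 183·0.85 + 6·0.08 + 306·0.25 = 307.56 m² sabins.
T₆₀ = 0.161 × 1048 / 307.56 = 0.549 s.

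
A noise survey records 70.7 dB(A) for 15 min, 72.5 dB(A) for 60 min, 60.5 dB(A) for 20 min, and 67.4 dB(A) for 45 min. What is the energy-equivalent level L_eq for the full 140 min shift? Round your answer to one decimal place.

70.3 dB(A)

Weight each interval's intensity by its duration and average over T = 140 min:
Σ tᵢ·10^(Lᵢ/10) = 15·10^(70.7/10) + 60·10^(72.5/10) + 20·10^(60.5/10) + 45·10^(67.4/10) = 1.513e+09.
L_eq = 10·log₁₀(1.513e+09/140) = 70.34 dB(A).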